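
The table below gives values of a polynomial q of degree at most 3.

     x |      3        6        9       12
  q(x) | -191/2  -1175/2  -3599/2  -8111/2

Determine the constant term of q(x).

1/2

Write q(x) = ax^3 + bx^2 + cx + d. Substituting each data point gives a linear system:
  27a + 9b + 3c + d = -191/2
  216a + 36b + 6c + d = -1175/2
  729a + 81b + 9c + d = -3599/2
  1728a + 144b + 12c + d = -8111/2
Solving the system yields a = -2, b = -4, c = -2, d = 1/2.
So q(x) = -2x^3 - 4x^2 - 2x + 1/2.
The constant term is 1/2.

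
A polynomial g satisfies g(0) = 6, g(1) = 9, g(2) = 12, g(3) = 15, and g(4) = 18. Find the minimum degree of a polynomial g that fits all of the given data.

1

Forward differences of the values at t = 0, 1, 2, 3, 4:
  g  : 6  9  12  15  18
  Δ  : 3  3  3  3
  Δ^2: 0  0  0
  Δ^3: 0  0
  Δ^4: 0
The first differences are constant (3) and nonzero, while all higher differences vanish, so the minimal degree is 1.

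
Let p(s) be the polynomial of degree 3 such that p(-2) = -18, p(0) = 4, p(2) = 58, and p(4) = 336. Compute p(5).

Write p(s) = as^3 + bs^2 + cs + d. Substituting each data point gives a linear system:
  -8a + 4b - 2c + d = -18
  d = 4
  8a + 4b + 2c + d = 58
  64a + 16b + 4c + d = 336
Solving the system yields a = 4, b = 4, c = 3, d = 4.
So p(s) = 4s^3 + 4s^2 + 3s + 4.
Then p(5) = 619.

619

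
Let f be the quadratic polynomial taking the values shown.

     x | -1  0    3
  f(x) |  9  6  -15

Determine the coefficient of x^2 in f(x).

Write f(x) = ax^2 + bx + c. Substituting each data point gives a linear system:
  a - b + c = 9
  c = 6
  9a + 3b + c = -15
Solving the system yields a = -1, b = -4, c = 6.
So f(x) = -x^2 - 4x + 6.
The leading coefficient is -1.

-1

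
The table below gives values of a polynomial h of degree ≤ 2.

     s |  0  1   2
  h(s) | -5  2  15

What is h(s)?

Write h(s) = as^2 + bs + c. Substituting each data point gives a linear system:
  c = -5
  a + b + c = 2
  4a + 2b + c = 15
Solving the system yields a = 3, b = 4, c = -5.
So h(s) = 3s^2 + 4s - 5.
Check: h(1) = 2. ✓

h(s) = 3s^2 + 4s - 5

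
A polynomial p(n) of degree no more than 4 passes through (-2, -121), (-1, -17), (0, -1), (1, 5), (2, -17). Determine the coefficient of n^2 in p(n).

Write p(n) = an^4 + bn^3 + cn^2 + dn + e. Substituting each data point gives a linear system:
  16a - 8b + 4c - 2d + e = -121
  a - b + c - d + e = -17
  e = -1
  a + b + c + d + e = 5
  16a + 8b + 4c + 2d + e = -17
Solving the system yields a = -4, b = 5, c = -1, d = 6, e = -1.
So p(n) = -4n^4 + 5n^3 - n^2 + 6n - 1.
The coefficient of n^2 is -1.

-1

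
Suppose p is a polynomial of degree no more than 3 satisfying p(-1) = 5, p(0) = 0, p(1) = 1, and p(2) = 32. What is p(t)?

Write p(t) = at^3 + bt^2 + ct + d. Substituting each data point gives a linear system:
  -a + b - c + d = 5
  d = 0
  a + b + c + d = 1
  8a + 4b + 2c + d = 32
Solving the system yields a = 4, b = 3, c = -6, d = 0.
So p(t) = 4t^3 + 3t^2 - 6t.
Check: p(2) = 32. ✓

p(t) = 4t^3 + 3t^2 - 6t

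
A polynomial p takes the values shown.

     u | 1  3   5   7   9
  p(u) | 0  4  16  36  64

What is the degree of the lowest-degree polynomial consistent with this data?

2

Forward differences of the values at u = 1, 3, 5, 7, 9:
  p  : 0  4  16  36  64
  Δ  : 4  12  20  28
  Δ^2: 8  8  8
  Δ^3: 0  0
  Δ^4: 0
The second differences are constant (8) and nonzero, while all higher differences vanish, so the minimal degree is 2.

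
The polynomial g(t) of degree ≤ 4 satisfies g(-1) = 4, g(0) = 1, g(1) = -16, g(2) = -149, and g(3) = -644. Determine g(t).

g(t) = -6t^4 - 5t^3 - t^2 - 5t + 1

Write g(t) = at^4 + bt^3 + ct^2 + dt + e. Substituting each data point gives a linear system:
  a - b + c - d + e = 4
  e = 1
  a + b + c + d + e = -16
  16a + 8b + 4c + 2d + e = -149
  81a + 27b + 9c + 3d + e = -644
Solving the system yields a = -6, b = -5, c = -1, d = -5, e = 1.
So g(t) = -6t^4 - 5t^3 - t^2 - 5t + 1.
Check: g(3) = -644. ✓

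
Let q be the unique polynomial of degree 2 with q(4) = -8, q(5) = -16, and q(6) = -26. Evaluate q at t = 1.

4

Write q(t) = at^2 + bt + c. Substituting each data point gives a linear system:
  16a + 4b + c = -8
  25a + 5b + c = -16
  36a + 6b + c = -26
Solving the system yields a = -1, b = 1, c = 4.
So q(t) = -t^2 + t + 4.
Then q(1) = 4.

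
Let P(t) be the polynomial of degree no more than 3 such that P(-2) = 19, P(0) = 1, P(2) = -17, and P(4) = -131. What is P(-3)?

Write P(t) = at^3 + bt^2 + ct + d. Substituting each data point gives a linear system:
  -8a + 4b - 2c + d = 19
  d = 1
  8a + 4b + 2c + d = -17
  64a + 16b + 4c + d = -131
Solving the system yields a = -2, b = 0, c = -1, d = 1.
So P(t) = -2t^3 - t + 1.
Then P(-3) = 58.

58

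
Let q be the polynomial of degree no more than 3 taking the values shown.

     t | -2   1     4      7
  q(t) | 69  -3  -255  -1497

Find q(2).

-27

Using the Lagrange interpolation formula with nodes -2, 1, 4, 7:
  L_0(t) = (t - 1)(t - 4)(t - 7) / -162
  L_1(t) = (t + 2)(t - 4)(t - 7) / 54
  L_2(t) = (t + 2)(t - 1)(t - 7) / -54
  L_3(t) = (t + 2)(t - 1)(t - 4) / 162
Then q(t) = 69·L_0(t) - 3·L_1(t) - 255·L_2(t) - 1497·L_3(t).
Expanding and collecting terms gives q(t) = -5t³ + 5t² - 4t + 1.
Evaluating at t = 2: q(2) = -27.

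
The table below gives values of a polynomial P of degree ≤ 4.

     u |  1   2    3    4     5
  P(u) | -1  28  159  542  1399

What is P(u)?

Write P(u) = au^4 + bu^3 + cu^2 + du + e. Substituting each data point gives a linear system:
  a + b + c + d + e = -1
  16a + 8b + 4c + 2d + e = 28
  81a + 27b + 9c + 3d + e = 159
  256a + 64b + 16c + 4d + e = 542
  625a + 125b + 25c + 5d + e = 1399
Solving the system yields a = 3, b = -5, c = 6, d = 1, e = -6.
So P(u) = 3u⁴ - 5u³ + 6u² + u - 6.
Check: P(3) = 159. ✓

P(u) = 3u^4 - 5u^3 + 6u^2 + u - 6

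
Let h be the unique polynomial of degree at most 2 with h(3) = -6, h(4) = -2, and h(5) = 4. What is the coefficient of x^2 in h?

Write h(x) = ax^2 + bx + c. Substituting each data point gives a linear system:
  9a + 3b + c = -6
  16a + 4b + c = -2
  25a + 5b + c = 4
Solving the system yields a = 1, b = -3, c = -6.
So h(x) = x^2 - 3x - 6.
The leading coefficient is 1.

1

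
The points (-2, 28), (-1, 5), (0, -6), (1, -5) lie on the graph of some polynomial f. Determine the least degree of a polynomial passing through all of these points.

2

Forward differences of the values at n = -2, -1, 0, 1:
  f  : 28  5  -6  -5
  Δ  : -23  -11  1
  Δ^2: 12  12
  Δ^3: 0
The second differences are constant (12) and nonzero, while all higher differences vanish, so the minimal degree is 2.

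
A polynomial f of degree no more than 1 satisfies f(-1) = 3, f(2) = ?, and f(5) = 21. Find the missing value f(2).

12

The 2 known points determine the degree-1 polynomial uniquely.
Write f(u) = au + b. Substituting each data point gives a linear system:
  -a + b = 3
  5a + b = 21
Solving the system yields a = 3, b = 6.
So f(u) = 3u + 6.
Then f(2) = 12.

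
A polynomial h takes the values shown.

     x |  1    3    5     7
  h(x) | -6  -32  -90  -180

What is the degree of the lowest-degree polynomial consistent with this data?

2

Forward differences of the values at x = 1, 3, 5, 7:
  h  : -6  -32  -90  -180
  Δ  : -26  -58  -90
  Δ^2: -32  -32
  Δ^3: 0
The second differences are constant (-32) and nonzero, while all higher differences vanish, so the minimal degree is 2.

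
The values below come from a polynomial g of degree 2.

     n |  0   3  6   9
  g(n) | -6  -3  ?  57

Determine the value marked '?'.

18

On equispaced nodes a degree-2 polynomial has vanishing third forward difference, so
  - g(0) + 3·g(3) - 3·g(6) + g(9) = 0.
Substituting the known values and solving for g(6):
  -3·g(6) = -54
  g(6) = 18.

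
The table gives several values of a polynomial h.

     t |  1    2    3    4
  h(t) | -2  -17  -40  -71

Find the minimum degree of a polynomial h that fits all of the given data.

2

Forward differences of the values at t = 1, 2, 3, 4:
  h  : -2  -17  -40  -71
  Δ  : -15  -23  -31
  Δ^2: -8  -8
  Δ^3: 0
The second differences are constant (-8) and nonzero, while all higher differences vanish, so the minimal degree is 2.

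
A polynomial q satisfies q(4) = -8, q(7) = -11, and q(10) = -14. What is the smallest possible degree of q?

1

Forward differences of the values at s = 4, 7, 10:
  q  : -8  -11  -14
  Δ  : -3  -3
  Δ^2: 0
The first differences are constant (-3) and nonzero, while all higher differences vanish, so the minimal degree is 1.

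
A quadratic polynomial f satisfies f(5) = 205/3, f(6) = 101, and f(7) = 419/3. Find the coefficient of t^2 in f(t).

Write f(t) = at^2 + bt + c. Substituting each data point gives a linear system:
  25a + 5b + c = 205/3
  36a + 6b + c = 101
  49a + 7b + c = 419/3
Solving the system yields a = 3, b = -1/3, c = -5.
So f(t) = 3t^2 - (1/3)t - 5.
The leading coefficient is 3.

3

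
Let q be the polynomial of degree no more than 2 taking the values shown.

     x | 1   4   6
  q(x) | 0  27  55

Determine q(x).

q(x) = x^2 + 4x - 5

Using the Lagrange interpolation formula with nodes 1, 4, 6:
  L_0(x) = (x - 4)(x - 6) / 15
  L_1(x) = (x - 1)(x - 6) / -6
  L_2(x) = (x - 1)(x - 4) / 10
Then q(x) = 0·L_0(x) + 27·L_1(x) + 55·L_2(x).
Expanding and collecting terms gives q(x) = x^2 + 4x - 5.
Check: q(6) = 55. ✓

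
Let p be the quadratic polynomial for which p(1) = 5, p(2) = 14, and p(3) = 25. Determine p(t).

Write p(t) = at^2 + bt + c. Substituting each data point gives a linear system:
  a + b + c = 5
  4a + 2b + c = 14
  9a + 3b + c = 25
Solving the system yields a = 1, b = 6, c = -2.
So p(t) = t^2 + 6t - 2.
Check: p(3) = 25. ✓

p(t) = t^2 + 6t - 2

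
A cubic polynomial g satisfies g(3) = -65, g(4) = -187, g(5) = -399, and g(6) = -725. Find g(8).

Using the Lagrange interpolation formula with nodes 3, 4, 5, 6:
  L_0(x) = (x - 4)(x - 5)(x - 6) / -6
  L_1(x) = (x - 3)(x - 5)(x - 6) / 2
  L_2(x) = (x - 3)(x - 4)(x - 6) / -2
  L_3(x) = (x - 3)(x - 4)(x - 5) / 6
Then g(x) = -65·L_0(x) - 187·L_1(x) - 399·L_2(x) - 725·L_3(x).
Expanding and collecting terms gives g(x) = -4x^3 + 3x^2 + 5x + 1.
Evaluating at x = 8: g(8) = -1815.

-1815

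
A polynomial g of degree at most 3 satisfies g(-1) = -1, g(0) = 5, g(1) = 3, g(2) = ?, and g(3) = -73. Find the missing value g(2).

-19

The 4 known points determine the degree-3 polynomial uniquely.
Write g(u) = au^3 + bu^2 + cu + d. Substituting each data point gives a linear system:
  -a + b - c + d = -1
  d = 5
  a + b + c + d = 3
  27a + 9b + 3c + d = -73
Solving the system yields a = -2, b = -4, c = 4, d = 5.
So g(u) = -2u^3 - 4u^2 + 4u + 5.
Then g(2) = -19.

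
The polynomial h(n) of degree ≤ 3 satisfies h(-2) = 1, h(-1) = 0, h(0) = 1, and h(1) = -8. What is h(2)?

Write h(n) = an^3 + bn^2 + cn + d. Substituting each data point gives a linear system:
  -8a + 4b - 2c + d = 1
  -a + b - c + d = 0
  d = 1
  a + b + c + d = -8
Solving the system yields a = -2, b = -5, c = -2, d = 1.
So h(n) = -2n^3 - 5n^2 - 2n + 1.
Then h(2) = -39.

-39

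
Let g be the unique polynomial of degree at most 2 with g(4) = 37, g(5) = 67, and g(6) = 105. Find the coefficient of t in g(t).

Write g(t) = at^2 + bt + c. Substituting each data point gives a linear system:
  16a + 4b + c = 37
  25a + 5b + c = 67
  36a + 6b + c = 105
Solving the system yields a = 4, b = -6, c = -3.
So g(t) = 4t² - 6t - 3.
The coefficient of t is -6.

-6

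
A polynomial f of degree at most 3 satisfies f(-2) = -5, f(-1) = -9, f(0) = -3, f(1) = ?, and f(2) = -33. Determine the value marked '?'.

-5

On equispaced nodes a degree-3 polynomial has vanishing fourth forward difference, so
  f(-2) - 4·f(-1) + 6·f(0) - 4·f(1) + f(2) = 0.
Substituting the known values and solving for f(1):
  -4·f(1) = 20
  f(1) = -5.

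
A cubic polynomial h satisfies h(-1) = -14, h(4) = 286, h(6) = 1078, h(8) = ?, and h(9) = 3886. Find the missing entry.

2686

The 4 known points determine the degree-3 polynomial uniquely.
Write h(n) = an^3 + bn^2 + cn + d. Substituting each data point gives a linear system:
  -a + b - c + d = -14
  64a + 16b + 4c + d = 286
  216a + 36b + 6c + d = 1078
  729a + 81b + 9c + d = 3886
Solving the system yields a = 6, b = -6, c = 0, d = -2.
So h(n) = 6n³ - 6n² - 2.
Then h(8) = 2686.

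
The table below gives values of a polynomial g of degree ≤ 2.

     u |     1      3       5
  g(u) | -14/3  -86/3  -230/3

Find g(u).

Write g(u) = au^2 + bu + c. Substituting each data point gives a linear system:
  a + b + c = -14/3
  9a + 3b + c = -86/3
  25a + 5b + c = -230/3
Solving the system yields a = -3, b = 0, c = -5/3.
So g(u) = -3u² - 5/3.
Check: g(3) = -86/3. ✓

g(u) = -3u^2 - 5/3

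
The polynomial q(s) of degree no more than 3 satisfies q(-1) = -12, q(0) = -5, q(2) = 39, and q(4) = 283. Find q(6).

Write q(s) = as^3 + bs^2 + cs + d. Substituting each data point gives a linear system:
  -a + b - c + d = -12
  d = -5
  8a + 4b + 2c + d = 39
  64a + 16b + 4c + d = 283
Solving the system yields a = 4, b = 1, c = 4, d = -5.
So q(s) = 4s³ + s² + 4s - 5.
Then q(6) = 919.

919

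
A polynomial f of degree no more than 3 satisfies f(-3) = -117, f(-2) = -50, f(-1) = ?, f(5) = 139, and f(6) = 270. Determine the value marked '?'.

The 4 known points determine the degree-3 polynomial uniquely.
Write f(t) = at^3 + bt^2 + ct + d. Substituting each data point gives a linear system:
  -27a + 9b - 3c + d = -117
  -8a + 4b - 2c + d = -50
  125a + 25b + 5c + d = 139
  216a + 36b + 6c + d = 270
Solving the system yields a = 2, b = -5, c = 4, d = -6.
So f(t) = 2t^3 - 5t^2 + 4t - 6.
Then f(-1) = -17.

-17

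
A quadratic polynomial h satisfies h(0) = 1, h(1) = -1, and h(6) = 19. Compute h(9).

Using the Lagrange interpolation formula with nodes 0, 1, 6:
  L_0(u) = (u - 1)(u - 6) / 6
  L_1(u) = u(u - 6) / -5
  L_2(u) = u(u - 1) / 30
Then h(u) = 1·L_0(u) - 1·L_1(u) + 19·L_2(u).
Expanding and collecting terms gives h(u) = u^2 - 3u + 1.
Evaluating at u = 9: h(9) = 55.

55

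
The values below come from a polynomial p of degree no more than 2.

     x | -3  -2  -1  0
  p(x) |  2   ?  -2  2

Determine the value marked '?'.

-2

The 3 known points determine the degree-2 polynomial uniquely.
Write p(x) = ax^2 + bx + c. Substituting each data point gives a linear system:
  9a - 3b + c = 2
  a - b + c = -2
  c = 2
Solving the system yields a = 2, b = 6, c = 2.
So p(x) = 2x² + 6x + 2.
Then p(-2) = -2.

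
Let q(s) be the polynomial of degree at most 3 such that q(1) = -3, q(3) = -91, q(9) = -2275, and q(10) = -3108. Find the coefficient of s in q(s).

Write q(s) = as^3 + bs^2 + cs + d. Substituting each data point gives a linear system:
  a + b + c + d = -3
  27a + 9b + 3c + d = -91
  729a + 81b + 9c + d = -2275
  1000a + 100b + 10c + d = -3108
Solving the system yields a = -3, b = -1, c = -1, d = 2.
So q(s) = -3s^3 - s^2 - s + 2.
The coefficient of s is -1.

-1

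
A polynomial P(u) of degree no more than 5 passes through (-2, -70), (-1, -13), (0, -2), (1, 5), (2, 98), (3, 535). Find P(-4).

Write P(u) = au^5 + bu^4 + cu^3 + du^2 + eu + k. Substituting each data point gives a linear system:
  -32a + 16b - 8c + 4d - 2e + k = -70
  -a + b - c + d - e + k = -13
  k = -2
  a + b + c + d + e + k = 5
  32a + 16b + 8c + 4d + 2e + k = 98
  243a + 81b + 27c + 9d + 3e + k = 535
Solving the system yields a = 1, b = 2, c = 6, d = -4, e = 2, k = -2.
So P(u) = u^5 + 2u^4 + 6u^3 - 4u^2 + 2u - 2.
Then P(-4) = -970.

-970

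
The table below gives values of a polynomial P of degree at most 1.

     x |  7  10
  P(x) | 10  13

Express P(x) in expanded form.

Using the Lagrange interpolation formula with nodes 7, 10:
  L_0(x) = (x - 10) / -3
  L_1(x) = (x - 7) / 3
Then P(x) = 10·L_0(x) + 13·L_1(x).
Expanding and collecting terms gives P(x) = x + 3.
Check: P(10) = 13. ✓

P(x) = x + 3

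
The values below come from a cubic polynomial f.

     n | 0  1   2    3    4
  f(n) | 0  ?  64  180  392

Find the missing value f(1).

The 4 known points determine the degree-3 polynomial uniquely.
Write f(n) = an^3 + bn^2 + cn + d. Substituting each data point gives a linear system:
  d = 0
  8a + 4b + 2c + d = 64
  27a + 9b + 3c + d = 180
  64a + 16b + 4c + d = 392
Solving the system yields a = 5, b = 3, c = 6, d = 0.
So f(n) = 5n³ + 3n² + 6n.
Then f(1) = 14.

14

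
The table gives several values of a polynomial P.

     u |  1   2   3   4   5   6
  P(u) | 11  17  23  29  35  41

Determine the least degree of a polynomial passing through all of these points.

1

Forward differences of the values at u = 1, 2, 3, 4, 5, 6:
  P  : 11  17  23  29  35  41
  Δ  : 6  6  6  6  6
  Δ^2: 0  0  0  0
  Δ^3: 0  0  0
  Δ^4: 0  0
  Δ^5: 0
The first differences are constant (6) and nonzero, while all higher differences vanish, so the minimal degree is 1.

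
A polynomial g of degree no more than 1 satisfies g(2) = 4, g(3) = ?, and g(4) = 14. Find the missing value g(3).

On equispaced nodes a degree-1 polynomial has vanishing second forward difference, so
  g(2) - 2·g(3) + g(4) = 0.
Substituting the known values and solving for g(3):
  -2·g(3) = -18
  g(3) = 9.

9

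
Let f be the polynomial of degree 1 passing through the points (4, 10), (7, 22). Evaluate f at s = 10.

Using the Lagrange interpolation formula with nodes 4, 7:
  L_0(s) = (s - 7) / -3
  L_1(s) = (s - 4) / 3
Then f(s) = 10·L_0(s) + 22·L_1(s).
Expanding and collecting terms gives f(s) = 4s - 6.
Evaluating at s = 10: f(10) = 34.

34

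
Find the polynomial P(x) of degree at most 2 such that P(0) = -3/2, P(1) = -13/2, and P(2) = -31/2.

Write P(x) = ax^2 + bx + c. Substituting each data point gives a linear system:
  c = -3/2
  a + b + c = -13/2
  4a + 2b + c = -31/2
Solving the system yields a = -2, b = -3, c = -3/2.
So P(x) = -2x² - 3x - 3/2.
Check: P(0) = -3/2. ✓

P(x) = -2x^2 - 3x - 3/2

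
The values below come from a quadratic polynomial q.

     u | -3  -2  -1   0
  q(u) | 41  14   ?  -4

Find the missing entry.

On equispaced nodes a degree-2 polynomial has vanishing third forward difference, so
  - q(-3) + 3·q(-2) - 3·q(-1) + q(0) = 0.
Substituting the known values and solving for q(-1):
  -3·q(-1) = 3
  q(-1) = -1.

-1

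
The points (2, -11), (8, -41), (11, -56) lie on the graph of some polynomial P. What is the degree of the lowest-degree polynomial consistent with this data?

1

Divided differences on the nodes 2, 8, 11:
  order 0: -11  -41  -56
  order 1: -5  -5
  order 2: 0
The order-1 divided differences are all -5 (nonzero) and every higher order vanishes, so the data lies on a polynomial of degree exactly 1.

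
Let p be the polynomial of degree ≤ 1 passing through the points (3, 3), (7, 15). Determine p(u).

Using the Lagrange interpolation formula with nodes 3, 7:
  L_0(u) = (u - 7) / -4
  L_1(u) = (u - 3) / 4
Then p(u) = 3·L_0(u) + 15·L_1(u).
Expanding and collecting terms gives p(u) = 3u - 6.
Check: p(3) = 3. ✓

p(u) = 3u - 6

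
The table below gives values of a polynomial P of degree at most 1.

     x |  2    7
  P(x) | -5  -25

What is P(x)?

P(x) = -4x + 3

Using the Lagrange interpolation formula with nodes 2, 7:
  L_0(x) = (x - 7) / -5
  L_1(x) = (x - 2) / 5
Then P(x) = -5·L_0(x) - 25·L_1(x).
Expanding and collecting terms gives P(x) = -4x + 3.
Check: P(2) = -5. ✓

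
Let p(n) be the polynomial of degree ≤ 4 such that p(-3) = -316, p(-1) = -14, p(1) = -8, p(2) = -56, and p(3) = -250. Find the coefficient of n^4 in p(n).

-3

Write p(n) = an^4 + bn^3 + cn^2 + dn + e. Substituting each data point gives a linear system:
  81a - 27b + 9c - 3d + e = -316
  a - b + c - d + e = -14
  a + b + c + d + e = -8
  16a + 8b + 4c + 2d + e = -56
  81a + 27b + 9c + 3d + e = -250
Solving the system yields a = -3, b = 1, c = -4, d = 2, e = -4.
So p(n) = -3n^4 + n^3 - 4n^2 + 2n - 4.
The leading coefficient is -3.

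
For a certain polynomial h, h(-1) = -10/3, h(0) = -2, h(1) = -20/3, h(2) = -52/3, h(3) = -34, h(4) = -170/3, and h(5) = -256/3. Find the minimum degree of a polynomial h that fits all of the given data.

Forward differences of the values at t = -1, 0, 1, 2, 3, 4, 5:
  h  : -10/3  -2  -20/3  -52/3  -34  -170/3  -256/3
  Δ  : 4/3  -14/3  -32/3  -50/3  -68/3  -86/3
  Δ^2: -6  -6  -6  -6  -6
  Δ^3: 0  0  0  0
  Δ^4: 0  0  0
  Δ^5: 0  0
  Δ^6: 0
The second differences are constant (-6) and nonzero, while all higher differences vanish, so the minimal degree is 2.

2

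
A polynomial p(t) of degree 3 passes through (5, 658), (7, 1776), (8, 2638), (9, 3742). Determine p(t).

p(t) = 5t^3 + t^2 + 2t - 2

Write p(t) = at^3 + bt^2 + ct + d. Substituting each data point gives a linear system:
  125a + 25b + 5c + d = 658
  343a + 49b + 7c + d = 1776
  512a + 64b + 8c + d = 2638
  729a + 81b + 9c + d = 3742
Solving the system yields a = 5, b = 1, c = 2, d = -2.
So p(t) = 5t^3 + t^2 + 2t - 2.
Check: p(9) = 3742. ✓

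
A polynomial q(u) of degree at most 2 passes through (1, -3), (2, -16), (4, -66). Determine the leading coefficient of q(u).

Write q(u) = au^2 + bu + c. Substituting each data point gives a linear system:
  a + b + c = -3
  4a + 2b + c = -16
  16a + 4b + c = -66
Solving the system yields a = -4, b = -1, c = 2.
So q(u) = -4u^2 - u + 2.
The leading coefficient is -4.

-4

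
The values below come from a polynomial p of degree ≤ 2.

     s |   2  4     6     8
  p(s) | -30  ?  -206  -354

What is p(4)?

-98

On equispaced nodes a degree-2 polynomial has vanishing third forward difference, so
  - p(2) + 3·p(4) - 3·p(6) + p(8) = 0.
Substituting the known values and solving for p(4):
  3·p(4) = -294
  p(4) = -98.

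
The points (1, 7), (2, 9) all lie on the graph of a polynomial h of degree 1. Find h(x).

Using the Lagrange interpolation formula with nodes 1, 2:
  L_0(x) = (x - 2) / -1
  L_1(x) = (x - 1) / 1
Then h(x) = 7·L_0(x) + 9·L_1(x).
Expanding and collecting terms gives h(x) = 2x + 5.
Check: h(2) = 9. ✓

h(x) = 2x + 5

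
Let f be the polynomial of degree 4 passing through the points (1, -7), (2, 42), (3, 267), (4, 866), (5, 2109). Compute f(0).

-6

Forward differences of the values at s = 1, 2, 3, 4, 5:
  f  : -7  42  267  866  2109
  Δ  : 49  225  599  1243
  Δ^2: 176  374  644
  Δ^3: 198  270
  Δ^4: 72
The fourth differences are constant, confirming degree 4.
Interpolating (Newton forward form) and evaluating at s = 0 gives f(0) = -6.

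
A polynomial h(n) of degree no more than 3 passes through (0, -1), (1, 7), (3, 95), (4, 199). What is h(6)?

Using the Lagrange interpolation formula with nodes 0, 1, 3, 4:
  L_0(n) = (n - 1)(n - 3)(n - 4) / -12
  L_1(n) = n(n - 3)(n - 4) / 6
  L_2(n) = n(n - 1)(n - 4) / -6
  L_3(n) = n(n - 1)(n - 3) / 12
Then h(n) = -1·L_0(n) + 7·L_1(n) + 95·L_2(n) + 199·L_3(n).
Expanding and collecting terms gives h(n) = 2n³ + 4n² + 2n - 1.
Evaluating at n = 6: h(6) = 587.

587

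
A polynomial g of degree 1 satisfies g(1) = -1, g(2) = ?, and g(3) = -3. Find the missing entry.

On equispaced nodes a degree-1 polynomial has vanishing second forward difference, so
  g(1) - 2·g(2) + g(3) = 0.
Substituting the known values and solving for g(2):
  -2·g(2) = 4
  g(2) = -2.

-2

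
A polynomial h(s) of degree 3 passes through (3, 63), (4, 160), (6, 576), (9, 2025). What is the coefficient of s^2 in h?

Write h(s) = as^3 + bs^2 + cs + d. Substituting each data point gives a linear system:
  27a + 9b + 3c + d = 63
  64a + 16b + 4c + d = 160
  216a + 36b + 6c + d = 576
  729a + 81b + 9c + d = 2025
Solving the system yields a = 3, b = -2, c = 0, d = 0.
So h(s) = 3s^3 - 2s^2.
The coefficient of s^2 is -2.

-2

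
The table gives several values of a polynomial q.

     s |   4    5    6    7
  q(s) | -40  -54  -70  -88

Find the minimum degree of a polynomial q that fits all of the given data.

2

Forward differences of the values at s = 4, 5, 6, 7:
  q  : -40  -54  -70  -88
  Δ  : -14  -16  -18
  Δ^2: -2  -2
  Δ^3: 0
The second differences are constant (-2) and nonzero, while all higher differences vanish, so the minimal degree is 2.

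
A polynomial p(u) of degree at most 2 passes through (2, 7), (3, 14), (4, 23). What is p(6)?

Write p(u) = au^2 + bu + c. Substituting each data point gives a linear system:
  4a + 2b + c = 7
  9a + 3b + c = 14
  16a + 4b + c = 23
Solving the system yields a = 1, b = 2, c = -1.
So p(u) = u² + 2u - 1.
Then p(6) = 47.

47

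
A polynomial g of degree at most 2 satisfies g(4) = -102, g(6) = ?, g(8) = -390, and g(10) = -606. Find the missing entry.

On equispaced nodes a degree-2 polynomial has vanishing third forward difference, so
  - g(4) + 3·g(6) - 3·g(8) + g(10) = 0.
Substituting the known values and solving for g(6):
  3·g(6) = -666
  g(6) = -222.

-222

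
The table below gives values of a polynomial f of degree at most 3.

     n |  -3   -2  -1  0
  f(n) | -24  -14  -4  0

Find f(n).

f(n) = -n^3 - 6n^2 - n

Using the Lagrange interpolation formula with nodes -3, -2, -1, 0:
  L_0(n) = (n + 2)(n + 1)n / -6
  L_1(n) = (n + 3)(n + 1)n / 2
  L_2(n) = (n + 3)(n + 2)n / -2
  L_3(n) = (n + 3)(n + 2)(n + 1) / 6
Then f(n) = -24·L_0(n) - 14·L_1(n) - 4·L_2(n) + 0·L_3(n).
Expanding and collecting terms gives f(n) = -n^3 - 6n^2 - n.
Check: f(-1) = -4. ✓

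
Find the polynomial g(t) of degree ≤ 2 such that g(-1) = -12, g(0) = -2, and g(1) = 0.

g(t) = -4t^2 + 6t - 2

Write g(t) = at^2 + bt + c. Substituting each data point gives a linear system:
  a - b + c = -12
  c = -2
  a + b + c = 0
Solving the system yields a = -4, b = 6, c = -2.
So g(t) = -4t² + 6t - 2.
Check: g(1) = 0. ✓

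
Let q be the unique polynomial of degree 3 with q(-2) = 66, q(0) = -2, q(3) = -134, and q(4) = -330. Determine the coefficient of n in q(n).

Write q(n) = an^3 + bn^2 + cn + d. Substituting each data point gives a linear system:
  -8a + 4b - 2c + d = 66
  d = -2
  27a + 9b + 3c + d = -134
  64a + 16b + 4c + d = -330
Solving the system yields a = -6, b = 4, c = -2, d = -2.
So q(n) = -6n^3 + 4n^2 - 2n - 2.
The coefficient of n is -2.

-2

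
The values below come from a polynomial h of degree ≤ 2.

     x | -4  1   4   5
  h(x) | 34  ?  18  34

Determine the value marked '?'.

The 3 known points determine the degree-2 polynomial uniquely.
Write h(x) = ax^2 + bx + c. Substituting each data point gives a linear system:
  16a - 4b + c = 34
  16a + 4b + c = 18
  25a + 5b + c = 34
Solving the system yields a = 2, b = -2, c = -6.
So h(x) = 2x^2 - 2x - 6.
Then h(1) = -6.

-6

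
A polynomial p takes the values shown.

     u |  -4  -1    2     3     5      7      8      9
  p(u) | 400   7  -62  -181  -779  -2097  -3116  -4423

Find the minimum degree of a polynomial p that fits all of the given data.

3

Divided differences on the nodes -4, -1, 2, 3, 5, 7, 8, 9:
  order 0: 400  7  -62  -181  -779  -2097  -3116  -4423
  order 1: -131  -23  -119  -299  -659  -1019  -1307
  order 2: 18  -24  -60  -90  -120  -144
  order 3: -6  -6  -6  -6  -6
  order 4: 0  0  0  0
  order 5: 0  0  0
  order 6: 0  0
  order 7: 0
The order-3 divided differences are all -6 (nonzero) and every higher order vanishes, so the data lies on a polynomial of degree exactly 3.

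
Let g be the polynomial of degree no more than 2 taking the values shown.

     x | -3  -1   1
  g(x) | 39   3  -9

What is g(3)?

3

Using the Lagrange interpolation formula with nodes -3, -1, 1:
  L_0(x) = (x + 1)(x - 1) / 8
  L_1(x) = (x + 3)(x - 1) / -4
  L_2(x) = (x + 3)(x + 1) / 8
Then g(x) = 39·L_0(x) + 3·L_1(x) - 9·L_2(x).
Expanding and collecting terms gives g(x) = 3x^2 - 6x - 6.
Evaluating at x = 3: g(3) = 3.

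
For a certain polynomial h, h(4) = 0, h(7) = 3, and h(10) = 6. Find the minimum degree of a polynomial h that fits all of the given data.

1

Forward differences of the values at u = 4, 7, 10:
  h  : 0  3  6
  Δ  : 3  3
  Δ^2: 0
The first differences are constant (3) and nonzero, while all higher differences vanish, so the minimal degree is 1.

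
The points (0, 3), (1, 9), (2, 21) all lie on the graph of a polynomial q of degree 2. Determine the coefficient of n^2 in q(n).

Write q(n) = an^2 + bn + c. Substituting each data point gives a linear system:
  c = 3
  a + b + c = 9
  4a + 2b + c = 21
Solving the system yields a = 3, b = 3, c = 3.
So q(n) = 3n^2 + 3n + 3.
The leading coefficient is 3.

3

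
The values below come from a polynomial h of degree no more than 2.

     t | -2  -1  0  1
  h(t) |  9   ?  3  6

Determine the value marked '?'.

4

On equispaced nodes a degree-2 polynomial has vanishing third forward difference, so
  - h(-2) + 3·h(-1) - 3·h(0) + h(1) = 0.
Substituting the known values and solving for h(-1):
  3·h(-1) = 12
  h(-1) = 4.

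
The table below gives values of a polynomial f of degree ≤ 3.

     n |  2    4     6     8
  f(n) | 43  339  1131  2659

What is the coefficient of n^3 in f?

Write f(n) = an^3 + bn^2 + cn + d. Substituting each data point gives a linear system:
  8a + 4b + 2c + d = 43
  64a + 16b + 4c + d = 339
  216a + 36b + 6c + d = 1131
  512a + 64b + 8c + d = 2659
Solving the system yields a = 5, b = 2, c = -4, d = 3.
So f(n) = 5n³ + 2n² - 4n + 3.
The leading coefficient is 5.

5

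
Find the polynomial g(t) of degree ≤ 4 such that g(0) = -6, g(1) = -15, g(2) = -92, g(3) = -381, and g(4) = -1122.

Using the Lagrange interpolation formula with nodes 0, 1, 2, 3, 4:
  L_0(t) = (t - 1)(t - 2)(t - 3)(t - 4) / 24
  L_1(t) = t(t - 2)(t - 3)(t - 4) / -6
  L_2(t) = t(t - 1)(t - 3)(t - 4) / 4
  L_3(t) = t(t - 1)(t - 2)(t - 4) / -6
  L_4(t) = t(t - 1)(t - 2)(t - 3) / 24
Then g(t) = -6·L_0(t) - 15·L_1(t) - 92·L_2(t) - 381·L_3(t) - 1122·L_4(t).
Expanding and collecting terms gives g(t) = -4t^4 - 6t^2 + t - 6.
Check: g(4) = -1122. ✓

g(t) = -4t^4 - 6t^2 + t - 6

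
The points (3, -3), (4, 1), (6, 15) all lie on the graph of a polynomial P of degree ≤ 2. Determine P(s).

Write P(s) = as^2 + bs + c. Substituting each data point gives a linear system:
  9a + 3b + c = -3
  16a + 4b + c = 1
  36a + 6b + c = 15
Solving the system yields a = 1, b = -3, c = -3.
So P(s) = s² - 3s - 3.
Check: P(3) = -3. ✓

P(s) = s^2 - 3s - 3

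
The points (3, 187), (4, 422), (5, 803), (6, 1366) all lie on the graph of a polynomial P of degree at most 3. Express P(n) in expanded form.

P(n) = 6n^3 + n^2 + 6n - 2

Write P(n) = an^3 + bn^2 + cn + d. Substituting each data point gives a linear system:
  27a + 9b + 3c + d = 187
  64a + 16b + 4c + d = 422
  125a + 25b + 5c + d = 803
  216a + 36b + 6c + d = 1366
Solving the system yields a = 6, b = 1, c = 6, d = -2.
So P(n) = 6n^3 + n^2 + 6n - 2.
Check: P(5) = 803. ✓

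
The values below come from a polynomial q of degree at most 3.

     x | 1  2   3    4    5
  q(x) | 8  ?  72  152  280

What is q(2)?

28

The 4 known points determine the degree-3 polynomial uniquely.
Write q(x) = ax^3 + bx^2 + cx + d. Substituting each data point gives a linear system:
  a + b + c + d = 8
  27a + 9b + 3c + d = 72
  64a + 16b + 4c + d = 152
  125a + 25b + 5c + d = 280
Solving the system yields a = 2, b = 0, c = 6, d = 0.
So q(x) = 2x^3 + 6x.
Then q(2) = 28.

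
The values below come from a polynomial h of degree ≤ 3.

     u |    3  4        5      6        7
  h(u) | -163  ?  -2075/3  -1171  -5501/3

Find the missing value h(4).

-1097/3

On equispaced nodes a degree-3 polynomial has vanishing fourth forward difference, so
  h(3) - 4·h(4) + 6·h(5) - 4·h(6) + h(7) = 0.
Substituting the known values and solving for h(4):
  -4·h(4) = 4388/3
  h(4) = -1097/3.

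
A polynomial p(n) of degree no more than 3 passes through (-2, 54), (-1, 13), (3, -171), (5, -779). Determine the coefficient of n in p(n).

Write p(n) = an^3 + bn^2 + cn + d. Substituting each data point gives a linear system:
  -8a + 4b - 2c + d = 54
  -a + b - c + d = 13
  27a + 9b + 3c + d = -171
  125a + 25b + 5c + d = -779
Solving the system yields a = -6, b = -1, c = -2, d = 6.
So p(n) = -6n^3 - n^2 - 2n + 6.
The coefficient of n is -2.

-2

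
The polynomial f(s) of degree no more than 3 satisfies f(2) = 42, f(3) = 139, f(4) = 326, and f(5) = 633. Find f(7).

Write f(s) = as^3 + bs^2 + cs + d. Substituting each data point gives a linear system:
  8a + 4b + 2c + d = 42
  27a + 9b + 3c + d = 139
  64a + 16b + 4c + d = 326
  125a + 25b + 5c + d = 633
Solving the system yields a = 5, b = 0, c = 2, d = -2.
So f(s) = 5s^3 + 2s - 2.
Then f(7) = 1727.

1727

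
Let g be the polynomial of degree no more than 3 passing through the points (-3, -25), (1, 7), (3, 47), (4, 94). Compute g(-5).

Write g(x) = ax^3 + bx^2 + cx + d. Substituting each data point gives a linear system:
  -27a + 9b - 3c + d = -25
  a + b + c + d = 7
  27a + 9b + 3c + d = 47
  64a + 16b + 4c + d = 94
Solving the system yields a = 1, b = 1, c = 3, d = 2.
So g(x) = x^3 + x^2 + 3x + 2.
Then g(-5) = -113.

-113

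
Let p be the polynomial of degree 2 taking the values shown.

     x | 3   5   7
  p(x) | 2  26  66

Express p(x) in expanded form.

p(x) = 2x^2 - 4x - 4

Write p(x) = ax^2 + bx + c. Substituting each data point gives a linear system:
  9a + 3b + c = 2
  25a + 5b + c = 26
  49a + 7b + c = 66
Solving the system yields a = 2, b = -4, c = -4.
So p(x) = 2x² - 4x - 4.
Check: p(7) = 66. ✓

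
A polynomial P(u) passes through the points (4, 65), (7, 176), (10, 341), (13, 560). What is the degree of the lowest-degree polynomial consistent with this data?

Forward differences of the values at u = 4, 7, 10, 13:
  P  : 65  176  341  560
  Δ  : 111  165  219
  Δ^2: 54  54
  Δ^3: 0
The second differences are constant (54) and nonzero, while all higher differences vanish, so the minimal degree is 2.

2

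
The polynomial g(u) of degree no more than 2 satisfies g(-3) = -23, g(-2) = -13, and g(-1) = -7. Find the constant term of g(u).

-5

Write g(u) = au^2 + bu + c. Substituting each data point gives a linear system:
  9a - 3b + c = -23
  4a - 2b + c = -13
  a - b + c = -7
Solving the system yields a = -2, b = 0, c = -5.
So g(u) = -2u^2 - 5.
The constant term is -5.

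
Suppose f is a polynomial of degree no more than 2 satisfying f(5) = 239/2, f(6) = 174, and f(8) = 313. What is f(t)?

f(t) = 5t^2 - (1/2)t - 3

Using the Lagrange interpolation formula with nodes 5, 6, 8:
  L_0(t) = (t - 6)(t - 8) / 3
  L_1(t) = (t - 5)(t - 8) / -2
  L_2(t) = (t - 5)(t - 6) / 6
Then f(t) = 239/2·L_0(t) + 174·L_1(t) + 313·L_2(t).
Expanding and collecting terms gives f(t) = 5t^2 - (1/2)t - 3.
Check: f(5) = 239/2. ✓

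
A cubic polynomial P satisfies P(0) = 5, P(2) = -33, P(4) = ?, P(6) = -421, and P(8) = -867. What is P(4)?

-159

The 4 known points determine the degree-3 polynomial uniquely.
Write P(n) = an^3 + bn^2 + cn + d. Substituting each data point gives a linear system:
  d = 5
  8a + 4b + 2c + d = -33
  216a + 36b + 6c + d = -421
  512a + 64b + 8c + d = -867
Solving the system yields a = -1, b = -5, c = -5, d = 5.
So P(n) = -n^3 - 5n^2 - 5n + 5.
Then P(4) = -159.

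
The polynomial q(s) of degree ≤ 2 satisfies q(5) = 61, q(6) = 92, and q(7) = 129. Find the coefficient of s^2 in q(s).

Write q(s) = as^2 + bs + c. Substituting each data point gives a linear system:
  25a + 5b + c = 61
  36a + 6b + c = 92
  49a + 7b + c = 129
Solving the system yields a = 3, b = -2, c = -4.
So q(s) = 3s^2 - 2s - 4.
The leading coefficient is 3.

3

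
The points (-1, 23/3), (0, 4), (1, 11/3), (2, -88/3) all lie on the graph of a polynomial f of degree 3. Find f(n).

f(n) = -6n^3 + (5/3)n^2 + 4n + 4

Using the Lagrange interpolation formula with nodes -1, 0, 1, 2:
  L_0(n) = n(n - 1)(n - 2) / -6
  L_1(n) = (n + 1)(n - 1)(n - 2) / 2
  L_2(n) = (n + 1)n(n - 2) / -2
  L_3(n) = (n + 1)n(n - 1) / 6
Then f(n) = 23/3·L_0(n) + 4·L_1(n) + 11/3·L_2(n) - 88/3·L_3(n).
Expanding and collecting terms gives f(n) = -6n³ + (5/3)n² + 4n + 4.
Check: f(2) = -88/3. ✓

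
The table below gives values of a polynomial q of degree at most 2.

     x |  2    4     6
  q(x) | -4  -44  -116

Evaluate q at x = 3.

-20

Forward differences of the values at x = 2, 4, 6:
  q  : -4  -44  -116
  Δ  : -40  -72
  Δ^2: -32
The second differences are constant, confirming degree 2.
Interpolating (Newton forward form) and evaluating at x = 3 gives q(3) = -20.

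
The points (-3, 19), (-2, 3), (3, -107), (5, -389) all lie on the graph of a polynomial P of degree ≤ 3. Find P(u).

Using the Lagrange interpolation formula with nodes -3, -2, 3, 5:
  L_0(u) = (u + 2)(u - 3)(u - 5) / -48
  L_1(u) = (u + 3)(u - 3)(u - 5) / 35
  L_2(u) = (u + 3)(u + 2)(u - 5) / -60
  L_3(u) = (u + 3)(u + 2)(u - 3) / 112
Then P(u) = 19·L_0(u) + 3·L_1(u) - 107·L_2(u) - 389·L_3(u).
Expanding and collecting terms gives P(u) = -2u³ - 5u² - 3u + 1.
Check: P(3) = -107. ✓

P(u) = -2u^3 - 5u^2 - 3u + 1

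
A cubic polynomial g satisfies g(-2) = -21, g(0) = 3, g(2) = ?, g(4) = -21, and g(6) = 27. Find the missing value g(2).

-13

On equispaced nodes a degree-3 polynomial has vanishing fourth forward difference, so
  g(-2) - 4·g(0) + 6·g(2) - 4·g(4) + g(6) = 0.
Substituting the known values and solving for g(2):
  6·g(2) = -78
  g(2) = -13.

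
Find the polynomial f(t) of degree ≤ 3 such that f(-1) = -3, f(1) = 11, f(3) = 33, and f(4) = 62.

Write f(t) = at^3 + bt^2 + ct + d. Substituting each data point gives a linear system:
  -a + b - c + d = -3
  a + b + c + d = 11
  27a + 9b + 3c + d = 33
  64a + 16b + 4c + d = 62
Solving the system yields a = 1, b = -2, c = 6, d = 6.
So f(t) = t^3 - 2t^2 + 6t + 6.
Check: f(3) = 33. ✓

f(t) = t^3 - 2t^2 + 6t + 6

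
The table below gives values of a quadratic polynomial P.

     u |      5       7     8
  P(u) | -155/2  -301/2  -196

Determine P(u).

P(u) = -3u^2 - (1/2)u

Using the Lagrange interpolation formula with nodes 5, 7, 8:
  L_0(u) = (u - 7)(u - 8) / 6
  L_1(u) = (u - 5)(u - 8) / -2
  L_2(u) = (u - 5)(u - 7) / 3
Then P(u) = -155/2·L_0(u) - 301/2·L_1(u) - 196·L_2(u).
Expanding and collecting terms gives P(u) = -3u² - (1/2)u.
Check: P(7) = -301/2. ✓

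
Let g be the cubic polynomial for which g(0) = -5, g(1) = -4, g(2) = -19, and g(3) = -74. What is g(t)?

g(t) = -4t^3 + 4t^2 + t - 5

Write g(t) = at^3 + bt^2 + ct + d. Substituting each data point gives a linear system:
  d = -5
  a + b + c + d = -4
  8a + 4b + 2c + d = -19
  27a + 9b + 3c + d = -74
Solving the system yields a = -4, b = 4, c = 1, d = -5.
So g(t) = -4t³ + 4t² + t - 5.
Check: g(3) = -74. ✓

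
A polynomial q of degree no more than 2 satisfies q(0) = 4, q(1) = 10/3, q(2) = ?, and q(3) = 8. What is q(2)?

The 3 known points determine the degree-2 polynomial uniquely.
Write q(x) = ax^2 + bx + c. Substituting each data point gives a linear system:
  c = 4
  a + b + c = 10/3
  9a + 3b + c = 8
Solving the system yields a = 1, b = -5/3, c = 4.
So q(x) = x² - (5/3)x + 4.
Then q(2) = 14/3.

14/3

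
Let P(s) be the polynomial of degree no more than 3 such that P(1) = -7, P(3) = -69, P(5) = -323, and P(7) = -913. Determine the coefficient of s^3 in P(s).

Write P(s) = as^3 + bs^2 + cs + d. Substituting each data point gives a linear system:
  a + b + c + d = -7
  27a + 9b + 3c + d = -69
  125a + 25b + 5c + d = -323
  343a + 49b + 7c + d = -913
Solving the system yields a = -3, b = 3, c = -4, d = -3.
So P(s) = -3s^3 + 3s^2 - 4s - 3.
The leading coefficient is -3.

-3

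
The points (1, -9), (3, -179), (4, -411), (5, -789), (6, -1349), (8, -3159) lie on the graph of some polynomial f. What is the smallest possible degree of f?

Divided differences on the nodes 1, 3, 4, 5, 6, 8:
  order 0: -9  -179  -411  -789  -1349  -3159
  order 1: -85  -232  -378  -560  -905
  order 2: -49  -73  -91  -115
  order 3: -6  -6  -6
  order 4: 0  0
  order 5: 0
The order-3 divided differences are all -6 (nonzero) and every higher order vanishes, so the data lies on a polynomial of degree exactly 3.

3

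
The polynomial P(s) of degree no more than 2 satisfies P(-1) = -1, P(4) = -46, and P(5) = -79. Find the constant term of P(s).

Write P(s) = as^2 + bs + c. Substituting each data point gives a linear system:
  a - b + c = -1
  16a + 4b + c = -46
  25a + 5b + c = -79
Solving the system yields a = -4, b = 3, c = 6.
So P(s) = -4s² + 3s + 6.
The constant term is 6.

6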